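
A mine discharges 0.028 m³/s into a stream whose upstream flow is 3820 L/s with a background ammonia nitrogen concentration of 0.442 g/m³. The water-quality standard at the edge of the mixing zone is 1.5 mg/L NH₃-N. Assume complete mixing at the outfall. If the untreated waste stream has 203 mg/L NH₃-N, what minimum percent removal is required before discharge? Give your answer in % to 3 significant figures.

28.2 %

3820 L/s = 3.82 m³/s.
Mass balance: 1.5·3.848 = 0.028·Cₑ + 3.82·0.442.
Cₑ = (5.772 − 1.688) / 0.028 = 145.8 mg/L.
Required removal = 1 − 145.8/203 = 28.16 %.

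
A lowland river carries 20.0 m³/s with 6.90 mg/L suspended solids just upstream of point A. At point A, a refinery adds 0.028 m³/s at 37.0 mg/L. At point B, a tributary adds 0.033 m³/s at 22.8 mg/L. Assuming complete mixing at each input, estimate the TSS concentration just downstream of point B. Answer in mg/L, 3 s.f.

6.97 mg/L

After input A: C = (20·6.9 + 0.028·37) / 20.03 = 6.942 mg/L.
After input B: C = (20.03·6.942 + 0.033·22.8) / 20.06 = 6.968 mg/L.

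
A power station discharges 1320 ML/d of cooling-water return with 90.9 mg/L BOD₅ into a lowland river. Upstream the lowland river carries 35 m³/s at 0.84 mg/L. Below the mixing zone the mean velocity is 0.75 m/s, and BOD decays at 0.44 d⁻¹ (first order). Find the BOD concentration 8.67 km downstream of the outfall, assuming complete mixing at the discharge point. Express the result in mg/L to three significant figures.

26.6 mg/L

1320 ML/d = 15.28 m³/s.
After complete mixing, C₀ = (15.28·90.9 + 35·0.84) / 50.28 = 28.21 mg/L.
Travel time t = 8670 m / 0.75 m/s = 1.156e+04 s = 0.1338 d.
C = 28.21·exp(−0.44·0.1338) = 28.21·0.9428 = 26.59 mg/L.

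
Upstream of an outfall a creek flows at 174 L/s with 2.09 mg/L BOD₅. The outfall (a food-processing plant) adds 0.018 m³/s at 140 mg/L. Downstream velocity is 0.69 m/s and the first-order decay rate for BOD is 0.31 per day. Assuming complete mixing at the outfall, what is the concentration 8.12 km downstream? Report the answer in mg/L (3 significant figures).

174 L/s = 0.174 m³/s.
After complete mixing, C₀ = (0.018·140 + 0.174·2.09) / 0.192 = 15.02 mg/L.
Travel time t = 8120 m / 0.69 m/s = 1.177e+04 s = 0.1362 d.
C = 15.02·exp(−0.31·0.1362) = 15.02·0.9587 = 14.4 mg/L.

14.4 mg/L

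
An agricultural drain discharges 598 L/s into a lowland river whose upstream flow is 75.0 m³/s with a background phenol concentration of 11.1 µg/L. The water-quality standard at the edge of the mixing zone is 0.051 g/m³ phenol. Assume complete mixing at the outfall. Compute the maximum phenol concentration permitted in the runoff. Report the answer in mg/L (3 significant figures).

598 L/s = 0.598 m³/s.
11.1 µg/L = 0.0111 mg/L.
Mass balance: 0.051·75.6 = 0.598·Cₑ + 75·0.0111.
Cₑ = (3.855 − 0.8325) / 0.598 = 5.055 mg/L.

5.06 mg/L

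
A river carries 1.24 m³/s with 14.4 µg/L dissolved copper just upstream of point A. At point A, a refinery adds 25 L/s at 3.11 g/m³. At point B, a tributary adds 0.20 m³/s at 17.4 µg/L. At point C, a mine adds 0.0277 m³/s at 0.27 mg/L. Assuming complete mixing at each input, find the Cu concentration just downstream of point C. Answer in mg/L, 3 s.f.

14.4 µg/L = 0.0144 mg/L.
25 L/s = 0.025 m³/s.
After input A: C = (1.24·0.0144 + 0.025·3.11) / 1.265 = 0.07558 mg/L.
17.4 µg/L = 0.0174 mg/L.
After input B: C = (1.265·0.07558 + 0.2·0.0174) / 1.465 = 0.06764 mg/L.
After input C: C = (1.465·0.06764 + 0.0277·0.27) / 1.493 = 0.07139 mg/L.

0.0714 mg/L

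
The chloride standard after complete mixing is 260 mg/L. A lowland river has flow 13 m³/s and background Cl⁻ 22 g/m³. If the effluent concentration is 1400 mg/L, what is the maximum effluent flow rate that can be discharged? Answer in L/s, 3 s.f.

2710 L/s

Mass balance at complete mixing: C_std·(Q_w + Q_r) = Q_w·C_e + Q_r·C_b.
Rearranging, Q_w = Q_r·(C_std − C_b)/(C_e − C_std) = 13·(260 − 22) / (1400 − 260) = 2.714 m³/s.
= 2714 L/s.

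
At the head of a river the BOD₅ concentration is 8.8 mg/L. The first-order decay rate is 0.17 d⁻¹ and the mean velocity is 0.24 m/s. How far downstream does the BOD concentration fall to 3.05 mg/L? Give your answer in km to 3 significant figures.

From C = C₀·e^(−kt), t = ln(C₀/C)/k = ln(8.8/3.05)/0.17 = 1.06/0.17 = 6.233 d.
Distance = v·t = 0.24 m/s × 5.385e+05 s = 1.292e+05 m = 129.2 km.

129 km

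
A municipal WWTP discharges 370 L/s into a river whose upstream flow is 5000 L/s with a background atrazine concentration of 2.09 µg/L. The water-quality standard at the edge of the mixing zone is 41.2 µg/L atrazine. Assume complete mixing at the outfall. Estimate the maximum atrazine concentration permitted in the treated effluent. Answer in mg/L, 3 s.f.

0.570 mg/L

370 L/s = 0.37 m³/s.
5000 L/s = 5 m³/s.
2.09 µg/L = 0.00209 mg/L.
41.2 µg/L = 0.0412 mg/L.
Mass balance: 0.0412·5.37 = 0.37·Cₑ + 5·0.00209.
Cₑ = (0.2212 − 0.01045) / 0.37 = 0.5697 mg/L.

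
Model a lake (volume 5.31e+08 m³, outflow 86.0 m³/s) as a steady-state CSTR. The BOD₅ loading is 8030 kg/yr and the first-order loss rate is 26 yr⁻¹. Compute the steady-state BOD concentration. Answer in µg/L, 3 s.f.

Outflow Q = 86.0 m³/s × 3.156e+07 s/yr = 2.714e+09 m³/yr.
Steady-state CSTR mass balance: W = Q·C + k·V·C, so C = W/(Q + kV).
Q + kV = 2.714e+09 + 26·5.31e+08 = 1.652e+10 m³/yr.
C = 8030/1.652e+10 = 4.861e-07 kg/m³ = 0.0004861 mg/L = 0.4861 µg/L.

0.486 µg/L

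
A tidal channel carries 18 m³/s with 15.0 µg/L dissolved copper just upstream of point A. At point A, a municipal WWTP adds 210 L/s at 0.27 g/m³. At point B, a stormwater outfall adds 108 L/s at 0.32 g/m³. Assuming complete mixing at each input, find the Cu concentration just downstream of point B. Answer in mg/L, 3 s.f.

0.0197 mg/L

15.0 µg/L = 0.015 mg/L.
210 L/s = 0.21 m³/s.
After input A: C = (18·0.015 + 0.21·0.27) / 18.21 = 0.01794 mg/L.
108 L/s = 0.108 m³/s.
After input B: C = (18.21·0.01794 + 0.108·0.32) / 18.32 = 0.01972 mg/L.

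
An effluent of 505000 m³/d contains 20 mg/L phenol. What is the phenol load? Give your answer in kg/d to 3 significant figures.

505000 m³/d = 5.845 m³/s.
Mass flux = Q·C = 5.845 m³/s × 20 g/m³ = 116.9 g/s.
= 116.9 g/s × 86.4 = 1.01e+04 kg/d.

10100 kg/d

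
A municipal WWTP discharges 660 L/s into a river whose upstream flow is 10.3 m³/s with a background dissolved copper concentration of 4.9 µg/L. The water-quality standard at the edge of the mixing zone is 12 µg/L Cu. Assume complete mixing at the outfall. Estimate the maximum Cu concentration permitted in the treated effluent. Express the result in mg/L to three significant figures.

660 L/s = 0.66 m³/s.
4.9 µg/L = 0.0049 mg/L.
12 µg/L = 0.012 mg/L.
Mass balance: 0.012·10.96 = 0.66·Cₑ + 10.3·0.0049.
Cₑ = (0.1315 − 0.05047) / 0.66 = 0.1228 mg/L.

0.123 mg/L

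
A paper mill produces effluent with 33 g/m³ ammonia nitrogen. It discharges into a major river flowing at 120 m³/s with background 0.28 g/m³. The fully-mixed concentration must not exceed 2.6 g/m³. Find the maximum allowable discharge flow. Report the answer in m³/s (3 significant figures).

9.16 m³/s

Mass balance at complete mixing: C_std·(Q_w + Q_r) = Q_w·C_e + Q_r·C_b.
Rearranging, Q_w = Q_r·(C_std − C_b)/(C_e − C_std) = 120·(2.6 − 0.28) / (33 − 2.6) = 9.158 m³/s.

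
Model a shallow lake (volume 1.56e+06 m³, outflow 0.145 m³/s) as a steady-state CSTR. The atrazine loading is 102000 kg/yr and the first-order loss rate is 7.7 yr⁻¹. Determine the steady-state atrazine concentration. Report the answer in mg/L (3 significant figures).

6.15 mg/L

Outflow Q = 0.145 m³/s × 3.156e+07 s/yr = 4.576e+06 m³/yr.
Steady-state CSTR mass balance: W = Q·C + k·V·C, so C = W/(Q + kV).
Q + kV = 4.576e+06 + 7.7·1.56e+06 = 1.659e+07 m³/yr.
C = 102000/1.659e+07 = 0.006149 kg/m³ = 6.149 mg/L.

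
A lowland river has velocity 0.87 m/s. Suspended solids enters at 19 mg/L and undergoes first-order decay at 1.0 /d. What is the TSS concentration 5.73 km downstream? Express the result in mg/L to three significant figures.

17.6 mg/L

Travel time t = 5.73 km / 0.87 m/s = 5730/0.87 = 6586 s = 0.07623 d.
First-order decay: C = 19·exp(−1.0·0.07623) = 19·0.9266 = 17.61 mg/L.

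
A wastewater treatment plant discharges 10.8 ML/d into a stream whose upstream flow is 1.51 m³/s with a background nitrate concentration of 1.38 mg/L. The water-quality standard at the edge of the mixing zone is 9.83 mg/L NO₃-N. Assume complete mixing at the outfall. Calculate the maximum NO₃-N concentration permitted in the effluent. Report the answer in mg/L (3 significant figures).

112 mg/L

10.8 ML/d = 0.125 m³/s.
Mass balance: 9.83·1.635 = 0.125·Cₑ + 1.51·1.38.
Cₑ = (16.07 − 2.084) / 0.125 = 111.9 mg/L.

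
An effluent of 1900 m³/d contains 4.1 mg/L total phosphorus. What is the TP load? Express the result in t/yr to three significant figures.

1900 m³/d = 0.02199 m³/s.
Mass flux = Q·C = 0.02199 m³/s × 4.1 g/m³ = 0.09016 g/s.
= 0.09016 g/s × 31.56 = 2.845 t/yr.

2.85 t/yr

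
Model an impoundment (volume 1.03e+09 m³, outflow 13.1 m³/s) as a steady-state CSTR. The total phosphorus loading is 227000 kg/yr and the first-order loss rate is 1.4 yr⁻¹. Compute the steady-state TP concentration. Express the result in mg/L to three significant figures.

0.122 mg/L

Outflow Q = 13.1 m³/s × 3.156e+07 s/yr = 4.134e+08 m³/yr.
Steady-state CSTR mass balance: W = Q·C + k·V·C, so C = W/(Q + kV).
Q + kV = 4.134e+08 + 1.4·1.03e+09 = 1.855e+09 m³/yr.
C = 227000/1.855e+09 = 0.0001223 kg/m³ = 0.1223 mg/L.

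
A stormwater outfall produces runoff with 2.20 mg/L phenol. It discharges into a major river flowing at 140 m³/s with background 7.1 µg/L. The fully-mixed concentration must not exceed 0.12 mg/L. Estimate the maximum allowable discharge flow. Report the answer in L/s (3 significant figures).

7600 L/s

7.1 µg/L = 0.0071 mg/L.
Mass balance at complete mixing: C_std·(Q_w + Q_r) = Q_w·C_e + Q_r·C_b.
Rearranging, Q_w = Q_r·(C_std − C_b)/(C_e − C_std) = 140·(0.12 − 0.0071) / (2.2 − 0.12) = 7.599 m³/s.
= 7599 L/s.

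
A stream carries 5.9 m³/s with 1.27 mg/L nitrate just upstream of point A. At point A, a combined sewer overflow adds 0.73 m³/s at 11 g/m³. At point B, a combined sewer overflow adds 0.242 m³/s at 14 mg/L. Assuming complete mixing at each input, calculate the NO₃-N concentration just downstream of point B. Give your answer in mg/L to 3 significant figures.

2.75 mg/L

After input A: C = (5.9·1.27 + 0.73·11) / 6.63 = 2.341 mg/L.
After input B: C = (6.63·2.341 + 0.242·14) / 6.872 = 2.752 mg/L.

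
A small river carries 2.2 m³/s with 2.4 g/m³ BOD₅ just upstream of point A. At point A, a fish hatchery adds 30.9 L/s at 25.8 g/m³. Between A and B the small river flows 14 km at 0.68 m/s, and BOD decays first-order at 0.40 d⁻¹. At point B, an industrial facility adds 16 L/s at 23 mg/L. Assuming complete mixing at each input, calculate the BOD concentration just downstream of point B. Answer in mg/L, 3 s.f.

30.9 L/s = 0.0309 m³/s.
After input A: C = (2.2·2.4 + 0.0309·25.8) / 2.231 = 2.724 mg/L.
Over the 14 km reach to input B (t = 2.059e+04 s = 0.2383 d), decay gives C = 2.724·exp(−0.40·0.2383) = 2.476 mg/L.
16 L/s = 0.016 m³/s.
After input B: C = (2.231·2.476 + 0.016·23) / 2.247 = 2.623 mg/L.

2.62 mg/L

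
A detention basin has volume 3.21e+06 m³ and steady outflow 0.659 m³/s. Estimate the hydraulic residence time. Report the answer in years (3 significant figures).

0.154 yr

Q = 0.659 m³/s × 3.156e+07 s/yr = 2.08e+07 m³/yr.
Hydraulic residence time τ = V/Q = 3.21e+06/2.08e+07 = 0.1544 yr.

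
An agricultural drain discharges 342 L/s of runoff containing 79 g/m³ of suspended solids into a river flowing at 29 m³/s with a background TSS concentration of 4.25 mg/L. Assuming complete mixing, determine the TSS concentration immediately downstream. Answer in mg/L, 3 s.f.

342 L/s = 0.342 m³/s.
Flow-weighted mixing gives C = (0.342·79 + 29·4.25) / (0.342 + 29) = 150.3/29.34 = 5.121 mg/L.

5.12 mg/L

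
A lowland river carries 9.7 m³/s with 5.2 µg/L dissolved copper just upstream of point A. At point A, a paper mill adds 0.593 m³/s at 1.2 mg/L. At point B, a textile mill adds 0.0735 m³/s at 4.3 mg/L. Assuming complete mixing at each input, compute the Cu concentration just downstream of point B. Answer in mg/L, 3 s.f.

5.2 µg/L = 0.0052 mg/L.
After input A: C = (9.7·0.0052 + 0.593·1.2) / 10.29 = 0.07403 mg/L.
After input B: C = (10.29·0.07403 + 0.0735·4.3) / 10.37 = 0.104 mg/L.

0.104 mg/L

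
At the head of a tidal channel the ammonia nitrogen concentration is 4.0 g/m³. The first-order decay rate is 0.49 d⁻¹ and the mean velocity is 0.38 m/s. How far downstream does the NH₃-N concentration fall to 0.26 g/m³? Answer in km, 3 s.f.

183 km

From C = C₀·e^(−kt), t = ln(C₀/C)/k = ln(4.0/0.26)/0.49 = 2.733/0.49 = 5.578 d.
Distance = v·t = 0.38 m/s × 4.82e+05 s = 1.831e+05 m = 183.1 km.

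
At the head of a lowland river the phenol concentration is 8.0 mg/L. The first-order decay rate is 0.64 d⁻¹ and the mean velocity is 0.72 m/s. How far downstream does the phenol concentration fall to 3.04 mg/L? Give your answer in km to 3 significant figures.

From C = C₀·e^(−kt), t = ln(C₀/C)/k = ln(8.0/3.04)/0.64 = 0.9676/0.64 = 1.512 d.
Distance = v·t = 0.72 m/s × 1.306e+05 s = 9.405e+04 m = 94.05 km.

94.0 km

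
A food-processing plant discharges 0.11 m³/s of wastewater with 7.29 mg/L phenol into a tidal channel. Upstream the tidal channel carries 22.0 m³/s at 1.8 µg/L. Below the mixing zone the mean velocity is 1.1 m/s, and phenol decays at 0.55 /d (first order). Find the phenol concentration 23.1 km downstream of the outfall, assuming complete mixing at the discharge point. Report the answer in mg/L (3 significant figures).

0.0333 mg/L

1.8 µg/L = 0.0018 mg/L.
After complete mixing, C₀ = (0.11·7.29 + 22·0.0018) / 22.11 = 0.03806 mg/L.
Travel time t = 2.31e+04 m / 1.1 m/s = 2.1e+04 s = 0.2431 d.
C = 0.03806·exp(−0.55·0.2431) = 0.03806·0.8749 = 0.0333 mg/L.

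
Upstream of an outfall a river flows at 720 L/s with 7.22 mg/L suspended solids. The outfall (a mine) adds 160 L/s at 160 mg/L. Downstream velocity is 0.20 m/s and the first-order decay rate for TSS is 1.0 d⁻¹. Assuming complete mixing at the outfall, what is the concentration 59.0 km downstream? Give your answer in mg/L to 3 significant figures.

1.15 mg/L

160 L/s = 0.16 m³/s.
720 L/s = 0.72 m³/s.
After complete mixing, C₀ = (0.16·160 + 0.72·7.22) / 0.88 = 35 mg/L.
Travel time t = 5.9e+04 m / 0.20 m/s = 2.95e+05 s = 3.414 d.
C = 35·exp(−1.0·3.414) = 35·0.0329 = 1.151 mg/L.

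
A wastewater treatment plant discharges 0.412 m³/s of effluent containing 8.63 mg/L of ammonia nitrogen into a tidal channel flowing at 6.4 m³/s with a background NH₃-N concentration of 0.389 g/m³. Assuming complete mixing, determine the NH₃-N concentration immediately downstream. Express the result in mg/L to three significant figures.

Flow-weighted mixing gives C = (0.412·8.63 + 6.4·0.389) / (0.412 + 6.4) = 6.045/6.812 = 0.8874 mg/L.

0.887 mg/L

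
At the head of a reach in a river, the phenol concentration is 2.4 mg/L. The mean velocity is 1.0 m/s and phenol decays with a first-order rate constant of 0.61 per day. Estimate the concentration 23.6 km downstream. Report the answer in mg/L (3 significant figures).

2.03 mg/L

Travel time t = 23.6 km / 1.0 m/s = 2.36e+04/1.0 = 2.36e+04 s = 0.2731 d.
First-order decay: C = 2.4·exp(−0.61·0.2731) = 2.4·0.8465 = 2.032 mg/L.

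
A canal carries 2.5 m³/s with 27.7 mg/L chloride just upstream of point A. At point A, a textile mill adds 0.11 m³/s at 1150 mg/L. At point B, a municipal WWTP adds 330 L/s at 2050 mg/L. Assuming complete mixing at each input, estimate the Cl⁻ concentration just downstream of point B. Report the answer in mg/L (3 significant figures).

After input A: C = (2.5·27.7 + 0.11·1150) / 2.61 = 75 mg/L.
330 L/s = 0.33 m³/s.
After input B: C = (2.61·75 + 0.33·2050) / 2.94 = 296.7 mg/L.

297 mg/L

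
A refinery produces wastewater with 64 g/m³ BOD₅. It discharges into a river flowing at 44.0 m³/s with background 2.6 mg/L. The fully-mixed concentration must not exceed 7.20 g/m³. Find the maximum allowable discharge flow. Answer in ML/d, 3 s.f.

308 ML/d

Mass balance at complete mixing: C_std·(Q_w + Q_r) = Q_w·C_e + Q_r·C_b.
Rearranging, Q_w = Q_r·(C_std − C_b)/(C_e − C_std) = 44.0·(7.2 − 2.6) / (64 − 7.2) = 3.563 m³/s.
= 307.9 ML/d.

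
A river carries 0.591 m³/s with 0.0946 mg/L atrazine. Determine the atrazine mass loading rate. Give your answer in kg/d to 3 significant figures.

Mass flux = Q·C = 0.591 m³/s × 0.0946 g/m³ = 0.05591 g/s.
= 0.05591 g/s × 86.4 = 4.831 kg/d.

4.83 kg/d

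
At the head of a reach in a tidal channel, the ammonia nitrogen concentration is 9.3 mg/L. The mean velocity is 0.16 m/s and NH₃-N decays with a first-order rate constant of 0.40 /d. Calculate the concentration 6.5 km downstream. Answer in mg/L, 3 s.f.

7.71 mg/L

Travel time t = 6.5 km / 0.16 m/s = 6500/0.16 = 4.062e+04 s = 0.4702 d.
First-order decay: C = 9.3·exp(−0.40·0.4702) = 9.3·0.8285 = 7.706 mg/L.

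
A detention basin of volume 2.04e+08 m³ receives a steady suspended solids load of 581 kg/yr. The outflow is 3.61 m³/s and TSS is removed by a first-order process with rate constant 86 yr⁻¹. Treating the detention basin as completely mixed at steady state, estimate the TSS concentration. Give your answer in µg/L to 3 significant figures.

Outflow Q = 3.61 m³/s × 3.156e+07 s/yr = 1.139e+08 m³/yr.
Steady-state CSTR mass balance: W = Q·C + k·V·C, so C = W/(Q + kV).
Q + kV = 1.139e+08 + 86·2.04e+08 = 1.766e+10 m³/yr.
C = 581/1.766e+10 = 3.29e-08 kg/m³ = 3.29e-05 mg/L = 0.0329 µg/L.

0.0329 µg/L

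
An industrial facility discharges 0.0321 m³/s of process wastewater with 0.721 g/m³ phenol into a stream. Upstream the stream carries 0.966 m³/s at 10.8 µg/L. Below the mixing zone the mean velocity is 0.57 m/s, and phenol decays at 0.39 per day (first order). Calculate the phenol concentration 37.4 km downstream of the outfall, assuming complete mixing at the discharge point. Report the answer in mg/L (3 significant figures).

0.0250 mg/L

10.8 µg/L = 0.0108 mg/L.
After complete mixing, C₀ = (0.0321·0.721 + 0.966·0.0108) / 0.9981 = 0.03364 mg/L.
Travel time t = 3.74e+04 m / 0.57 m/s = 6.561e+04 s = 0.7594 d.
C = 0.03364·exp(−0.39·0.7594) = 0.03364·0.7437 = 0.02502 mg/L.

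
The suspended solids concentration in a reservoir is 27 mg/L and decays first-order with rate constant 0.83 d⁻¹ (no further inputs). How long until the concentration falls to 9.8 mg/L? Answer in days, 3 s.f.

1.22 d

t = ln(C₀/C)/k = ln(27/9.8)/0.83 = 1.013/0.83 = 1.221 d.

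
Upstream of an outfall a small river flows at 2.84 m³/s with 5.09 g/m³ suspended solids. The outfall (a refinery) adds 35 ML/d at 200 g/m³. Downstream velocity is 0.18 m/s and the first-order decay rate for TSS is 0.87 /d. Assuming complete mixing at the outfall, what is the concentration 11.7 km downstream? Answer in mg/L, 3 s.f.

15.3 mg/L

35 ML/d = 0.4051 m³/s.
After complete mixing, C₀ = (0.4051·200 + 2.84·5.09) / 3.245 = 29.42 mg/L.
Travel time t = 1.17e+04 m / 0.18 m/s = 6.5e+04 s = 0.7523 d.
C = 29.42·exp(−0.87·0.7523) = 29.42·0.5197 = 15.29 mg/L.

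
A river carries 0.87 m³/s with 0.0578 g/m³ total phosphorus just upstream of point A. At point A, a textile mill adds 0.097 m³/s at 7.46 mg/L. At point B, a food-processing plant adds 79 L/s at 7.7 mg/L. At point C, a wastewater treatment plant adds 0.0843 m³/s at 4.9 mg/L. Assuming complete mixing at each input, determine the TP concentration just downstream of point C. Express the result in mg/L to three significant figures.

1.59 mg/L

After input A: C = (0.87·0.0578 + 0.097·7.46) / 0.967 = 0.8003 mg/L.
79 L/s = 0.079 m³/s.
After input B: C = (0.967·0.8003 + 0.079·7.7) / 1.046 = 1.321 mg/L.
After input C: C = (1.046·1.321 + 0.0843·4.9) / 1.13 = 1.588 mg/L.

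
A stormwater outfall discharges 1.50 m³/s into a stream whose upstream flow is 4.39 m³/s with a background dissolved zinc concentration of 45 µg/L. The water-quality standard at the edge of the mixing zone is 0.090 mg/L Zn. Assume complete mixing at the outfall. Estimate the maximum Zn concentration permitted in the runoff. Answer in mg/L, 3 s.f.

0.222 mg/L

45 µg/L = 0.045 mg/L.
Mass balance: 0.09·5.89 = 1.5·Cₑ + 4.39·0.045.
Cₑ = (0.5301 − 0.1975) / 1.5 = 0.2217 mg/L.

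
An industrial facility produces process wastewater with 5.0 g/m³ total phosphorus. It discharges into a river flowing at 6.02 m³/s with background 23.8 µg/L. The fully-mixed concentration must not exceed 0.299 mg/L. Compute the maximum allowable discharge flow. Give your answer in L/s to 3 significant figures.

23.8 µg/L = 0.0238 mg/L.
Mass balance at complete mixing: C_std·(Q_w + Q_r) = Q_w·C_e + Q_r·C_b.
Rearranging, Q_w = Q_r·(C_std − C_b)/(C_e − C_std) = 6.02·(0.299 − 0.0238) / (5 − 0.299) = 0.3524 m³/s.
= 352.4 L/s.

352 L/s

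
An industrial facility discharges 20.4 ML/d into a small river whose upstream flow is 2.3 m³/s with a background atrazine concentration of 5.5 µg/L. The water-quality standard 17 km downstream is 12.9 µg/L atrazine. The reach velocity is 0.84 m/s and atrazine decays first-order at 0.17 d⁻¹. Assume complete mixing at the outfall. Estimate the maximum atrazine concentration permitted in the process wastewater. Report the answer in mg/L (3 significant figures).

0.0906 mg/L

20.4 ML/d = 0.2361 m³/s.
5.5 µg/L = 0.0055 mg/L.
12.9 µg/L = 0.0129 mg/L.
Travel time to the compliance point: t = 1.7e+04/0.84 = 2.024e+04 s = 0.2342 d; decay factor exp(−0.17·0.2342) = 0.961.
So the concentration just after mixing may be at most 0.0129/0.961 = 0.01342 mg/L.
Mass balance: 0.01342·2.536 = 0.2361·Cₑ + 2.3·0.0055.
Cₑ = (0.03404 − 0.01265) / 0.2361 = 0.09061 mg/L.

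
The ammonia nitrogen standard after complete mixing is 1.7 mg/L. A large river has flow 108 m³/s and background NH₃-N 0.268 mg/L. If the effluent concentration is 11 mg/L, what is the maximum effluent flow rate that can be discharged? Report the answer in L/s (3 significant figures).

Mass balance at complete mixing: C_std·(Q_w + Q_r) = Q_w·C_e + Q_r·C_b.
Rearranging, Q_w = Q_r·(C_std − C_b)/(C_e − C_std) = 108·(1.7 − 0.268) / (11 − 1.7) = 16.63 m³/s.
= 1.663e+04 L/s.

16600 L/s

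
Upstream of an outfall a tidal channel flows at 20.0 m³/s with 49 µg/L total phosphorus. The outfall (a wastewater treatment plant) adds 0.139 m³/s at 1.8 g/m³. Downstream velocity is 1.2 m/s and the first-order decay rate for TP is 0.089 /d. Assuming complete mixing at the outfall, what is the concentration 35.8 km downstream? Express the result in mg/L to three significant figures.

0.0592 mg/L

49 µg/L = 0.049 mg/L.
After complete mixing, C₀ = (0.139·1.8 + 20·0.049) / 20.14 = 0.06109 mg/L.
Travel time t = 3.58e+04 m / 1.2 m/s = 2.983e+04 s = 0.3453 d.
C = 0.06109·exp(−0.089·0.3453) = 0.06109·0.9697 = 0.05924 mg/L.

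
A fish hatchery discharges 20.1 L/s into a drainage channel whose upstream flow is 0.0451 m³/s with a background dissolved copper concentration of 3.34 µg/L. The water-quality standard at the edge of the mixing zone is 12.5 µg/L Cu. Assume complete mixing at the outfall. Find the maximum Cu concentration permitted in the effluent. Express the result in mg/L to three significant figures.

20.1 L/s = 0.0201 m³/s.
3.34 µg/L = 0.00334 mg/L.
12.5 µg/L = 0.0125 mg/L.
Mass balance: 0.0125·0.0652 = 0.0201·Cₑ + 0.0451·0.00334.
Cₑ = (0.000815 − 0.0001506) / 0.0201 = 0.03305 mg/L.

0.0331 mg/L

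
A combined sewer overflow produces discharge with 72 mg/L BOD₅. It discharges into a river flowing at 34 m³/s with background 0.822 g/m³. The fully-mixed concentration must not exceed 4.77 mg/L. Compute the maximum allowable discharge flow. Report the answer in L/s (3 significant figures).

Mass balance at complete mixing: C_std·(Q_w + Q_r) = Q_w·C_e + Q_r·C_b.
Rearranging, Q_w = Q_r·(C_std − C_b)/(C_e − C_std) = 34·(4.77 − 0.822) / (72 − 4.77) = 1.997 m³/s.
= 1997 L/s.

2000 L/s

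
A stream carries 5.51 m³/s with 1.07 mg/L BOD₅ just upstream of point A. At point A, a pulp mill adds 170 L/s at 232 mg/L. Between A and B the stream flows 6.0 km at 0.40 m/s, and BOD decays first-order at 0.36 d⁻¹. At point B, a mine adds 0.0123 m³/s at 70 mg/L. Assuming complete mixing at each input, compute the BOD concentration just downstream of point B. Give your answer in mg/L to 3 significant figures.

7.63 mg/L

170 L/s = 0.17 m³/s.
After input A: C = (5.51·1.07 + 0.17·232) / 5.68 = 7.982 mg/L.
Over the 6.0 km reach to input B (t = 1.5e+04 s = 0.1736 d), decay gives C = 7.982·exp(−0.36·0.1736) = 7.498 mg/L.
After input B: C = (5.68·7.498 + 0.0123·70) / 5.692 = 7.633 mg/L.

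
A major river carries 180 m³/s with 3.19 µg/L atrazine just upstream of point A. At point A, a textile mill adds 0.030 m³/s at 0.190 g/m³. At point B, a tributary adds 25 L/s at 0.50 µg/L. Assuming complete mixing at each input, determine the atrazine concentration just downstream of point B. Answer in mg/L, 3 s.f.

0.00322 mg/L

3.19 µg/L = 0.00319 mg/L.
After input A: C = (180·0.00319 + 0.03·0.19) / 180 = 0.003221 mg/L.
25 L/s = 0.025 m³/s.
0.50 µg/L = 0.0005 mg/L.
After input B: C = (180·0.003221 + 0.025·0.0005) / 180.1 = 0.003221 mg/L.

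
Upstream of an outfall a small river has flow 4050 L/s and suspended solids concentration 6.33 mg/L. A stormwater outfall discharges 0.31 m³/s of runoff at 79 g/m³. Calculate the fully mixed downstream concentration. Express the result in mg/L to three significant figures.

4050 L/s = 4.05 m³/s.
Conservation of mass across the mixing zone: C = (0.31·79 + 4.05·6.33) / (0.31 + 4.05) = 50.13/4.36 = 11.5 mg/L.

11.5 mg/L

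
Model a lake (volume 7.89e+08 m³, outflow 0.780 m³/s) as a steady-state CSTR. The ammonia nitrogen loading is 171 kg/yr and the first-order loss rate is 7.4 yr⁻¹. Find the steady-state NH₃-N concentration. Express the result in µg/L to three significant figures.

Outflow Q = 0.780 m³/s × 3.156e+07 s/yr = 2.461e+07 m³/yr.
Steady-state CSTR mass balance: W = Q·C + k·V·C, so C = W/(Q + kV).
Q + kV = 2.461e+07 + 7.4·7.89e+08 = 5.863e+09 m³/yr.
C = 171/5.863e+09 = 2.916e-08 kg/m³ = 2.916e-05 mg/L = 0.02916 µg/L.

0.0292 µg/L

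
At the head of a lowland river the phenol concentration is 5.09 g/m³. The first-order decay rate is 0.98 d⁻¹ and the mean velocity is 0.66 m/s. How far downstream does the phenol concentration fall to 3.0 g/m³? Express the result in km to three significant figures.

From C = C₀·e^(−kt), t = ln(C₀/C)/k = ln(5.09/3.0)/0.98 = 0.5287/0.98 = 0.5395 d.
Distance = v·t = 0.66 m/s × 4.661e+04 s = 3.076e+04 m = 30.76 km.

30.8 km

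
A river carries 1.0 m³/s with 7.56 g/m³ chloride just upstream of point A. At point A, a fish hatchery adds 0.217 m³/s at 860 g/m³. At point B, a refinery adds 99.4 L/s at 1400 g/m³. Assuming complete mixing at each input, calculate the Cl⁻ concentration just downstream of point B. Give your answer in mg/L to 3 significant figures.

After input A: C = (1·7.56 + 0.217·860) / 1.217 = 159.6 mg/L.
99.4 L/s = 0.0994 m³/s.
After input B: C = (1.217·159.6 + 0.0994·1400) / 1.316 = 253.2 mg/L.

253 mg/L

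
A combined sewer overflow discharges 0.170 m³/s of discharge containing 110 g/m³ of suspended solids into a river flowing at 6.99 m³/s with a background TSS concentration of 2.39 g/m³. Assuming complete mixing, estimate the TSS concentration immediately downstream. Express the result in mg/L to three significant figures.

4.94 mg/L

By mass balance at complete mixing, C = (0.17·110 + 6.99·2.39) / (0.17 + 6.99) = 35.41/7.16 = 4.945 mg/L.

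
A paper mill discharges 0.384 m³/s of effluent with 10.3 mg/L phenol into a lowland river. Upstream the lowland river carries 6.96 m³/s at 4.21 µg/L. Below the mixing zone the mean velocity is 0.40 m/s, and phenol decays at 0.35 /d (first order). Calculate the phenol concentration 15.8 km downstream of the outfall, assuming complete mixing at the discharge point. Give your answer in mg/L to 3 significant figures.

4.21 µg/L = 0.00421 mg/L.
After complete mixing, C₀ = (0.384·10.3 + 6.96·0.00421) / 7.344 = 0.5426 mg/L.
Travel time t = 1.58e+04 m / 0.40 m/s = 3.95e+04 s = 0.4572 d.
C = 0.5426·exp(−0.35·0.4572) = 0.5426·0.8521 = 0.4623 mg/L.

0.462 mg/L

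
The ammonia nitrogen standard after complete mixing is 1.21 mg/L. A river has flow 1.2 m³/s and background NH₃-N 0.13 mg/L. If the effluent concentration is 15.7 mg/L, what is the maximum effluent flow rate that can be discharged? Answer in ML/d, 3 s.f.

7.73 ML/d

Mass balance at complete mixing: C_std·(Q_w + Q_r) = Q_w·C_e + Q_r·C_b.
Rearranging, Q_w = Q_r·(C_std − C_b)/(C_e − C_std) = 1.2·(1.21 − 0.13) / (15.7 − 1.21) = 0.08944 m³/s.
= 7.728 ML/d.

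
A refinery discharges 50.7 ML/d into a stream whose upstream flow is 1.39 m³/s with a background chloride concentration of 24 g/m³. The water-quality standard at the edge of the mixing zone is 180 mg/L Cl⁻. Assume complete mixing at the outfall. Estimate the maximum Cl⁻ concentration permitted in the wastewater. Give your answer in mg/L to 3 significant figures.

550 mg/L

50.7 ML/d = 0.5868 m³/s.
Mass balance: 180·1.977 = 0.5868·Cₑ + 1.39·24.
Cₑ = (355.8 − 33.36) / 0.5868 = 549.5 mg/L.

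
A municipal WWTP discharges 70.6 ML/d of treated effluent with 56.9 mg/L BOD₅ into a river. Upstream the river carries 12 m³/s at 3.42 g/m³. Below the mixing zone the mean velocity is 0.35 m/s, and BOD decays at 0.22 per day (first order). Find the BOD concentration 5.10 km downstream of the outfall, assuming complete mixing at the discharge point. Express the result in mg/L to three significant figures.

6.58 mg/L

70.6 ML/d = 0.8171 m³/s.
After complete mixing, C₀ = (0.8171·56.9 + 12·3.42) / 12.82 = 6.83 mg/L.
Travel time t = 5100 m / 0.35 m/s = 1.457e+04 s = 0.1687 d.
C = 6.83·exp(−0.22·0.1687) = 6.83·0.9636 = 6.581 mg/L.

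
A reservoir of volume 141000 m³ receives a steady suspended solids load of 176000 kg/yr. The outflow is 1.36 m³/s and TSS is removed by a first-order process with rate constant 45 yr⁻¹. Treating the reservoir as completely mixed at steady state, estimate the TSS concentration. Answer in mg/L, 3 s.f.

Outflow Q = 1.36 m³/s × 3.156e+07 s/yr = 4.292e+07 m³/yr.
Steady-state CSTR mass balance: W = Q·C + k·V·C, so C = W/(Q + kV).
Q + kV = 4.292e+07 + 45·141000 = 4.926e+07 m³/yr.
C = 176000/4.926e+07 = 0.003573 kg/m³ = 3.573 mg/L.

3.57 mg/L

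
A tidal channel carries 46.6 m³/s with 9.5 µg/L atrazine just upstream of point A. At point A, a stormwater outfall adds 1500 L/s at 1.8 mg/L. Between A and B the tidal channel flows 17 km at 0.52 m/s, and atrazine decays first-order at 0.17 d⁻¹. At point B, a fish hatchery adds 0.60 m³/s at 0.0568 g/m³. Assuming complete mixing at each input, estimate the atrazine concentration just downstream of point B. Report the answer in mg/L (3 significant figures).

0.0612 mg/L

9.5 µg/L = 0.0095 mg/L.
1500 L/s = 1.5 m³/s.
After input A: C = (46.6·0.0095 + 1.5·1.8) / 48.1 = 0.06534 mg/L.
Over the 17 km reach to input B (t = 3.269e+04 s = 0.3784 d), decay gives C = 0.06534·exp(−0.17·0.3784) = 0.06127 mg/L.
After input B: C = (48.1·0.06127 + 0.6·0.0568) / 48.7 = 0.06121 mg/L.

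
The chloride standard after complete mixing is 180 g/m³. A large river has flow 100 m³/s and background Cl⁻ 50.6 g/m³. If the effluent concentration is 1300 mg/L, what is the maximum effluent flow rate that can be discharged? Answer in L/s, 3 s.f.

Mass balance at complete mixing: C_std·(Q_w + Q_r) = Q_w·C_e + Q_r·C_b.
Rearranging, Q_w = Q_r·(C_std − C_b)/(C_e − C_std) = 100·(180 − 50.6) / (1300 − 180) = 11.55 m³/s.
= 1.155e+04 L/s.

11600 L/s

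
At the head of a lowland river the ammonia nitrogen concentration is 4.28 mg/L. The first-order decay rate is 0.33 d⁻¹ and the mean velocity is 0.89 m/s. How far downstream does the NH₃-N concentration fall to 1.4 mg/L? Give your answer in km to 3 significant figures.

260 km

From C = C₀·e^(−kt), t = ln(C₀/C)/k = ln(4.28/1.4)/0.33 = 1.117/0.33 = 3.386 d.
Distance = v·t = 0.89 m/s × 2.926e+05 s = 2.604e+05 m = 260.4 km.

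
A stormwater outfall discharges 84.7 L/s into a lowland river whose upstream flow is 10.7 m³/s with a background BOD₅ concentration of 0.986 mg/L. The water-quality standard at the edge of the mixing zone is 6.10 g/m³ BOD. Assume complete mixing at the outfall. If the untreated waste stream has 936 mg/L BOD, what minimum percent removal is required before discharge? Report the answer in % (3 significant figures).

30.3 %

84.7 L/s = 0.0847 m³/s.
Mass balance: 6.1·10.78 = 0.0847·Cₑ + 10.7·0.986.
Cₑ = (65.79 − 10.55) / 0.0847 = 652.1 mg/L.
Required removal = 1 − 652.1/936 = 30.33 %.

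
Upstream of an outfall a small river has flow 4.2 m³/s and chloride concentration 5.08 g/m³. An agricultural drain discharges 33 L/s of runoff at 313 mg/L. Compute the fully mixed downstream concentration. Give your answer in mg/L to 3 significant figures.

33 L/s = 0.033 m³/s.
By mass balance at complete mixing, C = (0.033·313 + 4.2·5.08) / (0.033 + 4.2) = 31.67/4.233 = 7.481 mg/L.

7.48 mg/L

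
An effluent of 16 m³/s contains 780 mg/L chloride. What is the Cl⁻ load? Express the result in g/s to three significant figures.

12500 g/s

Mass flux = Q·C = 16 m³/s × 780 g/m³ = 1.248e+04 g/s.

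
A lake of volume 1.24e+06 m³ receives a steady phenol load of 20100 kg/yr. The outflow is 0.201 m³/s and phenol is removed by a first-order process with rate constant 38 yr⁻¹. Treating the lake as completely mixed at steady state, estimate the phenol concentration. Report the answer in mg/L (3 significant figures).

Outflow Q = 0.201 m³/s × 3.156e+07 s/yr = 6.343e+06 m³/yr.
Steady-state CSTR mass balance: W = Q·C + k·V·C, so C = W/(Q + kV).
Q + kV = 6.343e+06 + 38·1.24e+06 = 5.346e+07 m³/yr.
C = 20100/5.346e+07 = 0.000376 kg/m³ = 0.376 mg/L.

0.376 mg/L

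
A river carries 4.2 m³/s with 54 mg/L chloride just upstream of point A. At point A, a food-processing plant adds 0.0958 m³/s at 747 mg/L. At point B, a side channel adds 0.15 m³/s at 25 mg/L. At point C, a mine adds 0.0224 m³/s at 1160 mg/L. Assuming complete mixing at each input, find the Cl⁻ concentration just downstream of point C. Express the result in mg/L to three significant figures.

After input A: C = (4.2·54 + 0.0958·747) / 4.296 = 69.45 mg/L.
After input B: C = (4.296·69.45 + 0.15·25) / 4.446 = 67.95 mg/L.
After input C: C = (4.446·67.95 + 0.0224·1160) / 4.468 = 73.43 mg/L.

73.4 mg/L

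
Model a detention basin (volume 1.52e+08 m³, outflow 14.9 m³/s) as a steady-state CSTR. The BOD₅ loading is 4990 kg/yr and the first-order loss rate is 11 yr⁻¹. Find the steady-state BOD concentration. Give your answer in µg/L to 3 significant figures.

Outflow Q = 14.9 m³/s × 3.156e+07 s/yr = 4.702e+08 m³/yr.
Steady-state CSTR mass balance: W = Q·C + k·V·C, so C = W/(Q + kV).
Q + kV = 4.702e+08 + 11·1.52e+08 = 2.142e+09 m³/yr.
C = 4990/2.142e+09 = 2.329e-06 kg/m³ = 0.002329 mg/L = 2.329 µg/L.

2.33 µg/L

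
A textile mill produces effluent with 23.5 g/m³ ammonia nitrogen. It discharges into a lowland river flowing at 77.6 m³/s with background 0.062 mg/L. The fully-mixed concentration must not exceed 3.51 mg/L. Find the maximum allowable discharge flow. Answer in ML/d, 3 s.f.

1160 ML/d

Mass balance at complete mixing: C_std·(Q_w + Q_r) = Q_w·C_e + Q_r·C_b.
Rearranging, Q_w = Q_r·(C_std − C_b)/(C_e − C_std) = 77.6·(3.51 − 0.062) / (23.5 − 3.51) = 13.38 m³/s.
= 1156 ML/d.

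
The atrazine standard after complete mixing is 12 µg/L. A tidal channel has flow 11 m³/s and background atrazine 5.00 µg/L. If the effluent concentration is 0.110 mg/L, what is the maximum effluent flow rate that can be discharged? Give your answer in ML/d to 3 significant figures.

5.00 µg/L = 0.005 mg/L.
12 µg/L = 0.012 mg/L.
Mass balance at complete mixing: C_std·(Q_w + Q_r) = Q_w·C_e + Q_r·C_b.
Rearranging, Q_w = Q_r·(C_std − C_b)/(C_e − C_std) = 11·(0.012 − 0.005) / (0.11 − 0.012) = 0.7857 m³/s.
= 67.89 ML/d.

67.9 ML/d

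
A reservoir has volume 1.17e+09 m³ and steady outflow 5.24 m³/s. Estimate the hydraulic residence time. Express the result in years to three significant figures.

7.08 yr

Q = 5.24 m³/s × 3.156e+07 s/yr = 1.654e+08 m³/yr.
Hydraulic residence time τ = V/Q = 1.17e+09/1.654e+08 = 7.075 yr.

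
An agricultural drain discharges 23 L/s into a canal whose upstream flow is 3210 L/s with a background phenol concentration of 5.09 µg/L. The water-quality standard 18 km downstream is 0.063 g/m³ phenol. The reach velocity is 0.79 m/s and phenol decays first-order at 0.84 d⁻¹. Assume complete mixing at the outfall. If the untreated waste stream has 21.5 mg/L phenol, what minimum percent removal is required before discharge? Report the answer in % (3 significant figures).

23 L/s = 0.023 m³/s.
3210 L/s = 3.21 m³/s.
5.09 µg/L = 0.00509 mg/L.
Travel time to the compliance point: t = 1.8e+04/0.79 = 2.278e+04 s = 0.2637 d; decay factor exp(−0.84·0.2637) = 0.8013.
So the concentration just after mixing may be at most 0.063/0.8013 = 0.07862 mg/L.
Mass balance: 0.07862·3.233 = 0.023·Cₑ + 3.21·0.00509.
Cₑ = (0.2542 − 0.01634) / 0.023 = 10.34 mg/L.
Required removal = 1 − 10.34/21.5 = 51.9 %.

51.9 %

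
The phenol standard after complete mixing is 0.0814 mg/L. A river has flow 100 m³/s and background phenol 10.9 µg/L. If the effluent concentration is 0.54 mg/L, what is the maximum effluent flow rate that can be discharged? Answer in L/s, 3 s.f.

15400 L/s

10.9 µg/L = 0.0109 mg/L.
Mass balance at complete mixing: C_std·(Q_w + Q_r) = Q_w·C_e + Q_r·C_b.
Rearranging, Q_w = Q_r·(C_std − C_b)/(C_e − C_std) = 100·(0.0814 − 0.0109) / (0.54 − 0.0814) = 15.37 m³/s.
= 1.537e+04 L/s.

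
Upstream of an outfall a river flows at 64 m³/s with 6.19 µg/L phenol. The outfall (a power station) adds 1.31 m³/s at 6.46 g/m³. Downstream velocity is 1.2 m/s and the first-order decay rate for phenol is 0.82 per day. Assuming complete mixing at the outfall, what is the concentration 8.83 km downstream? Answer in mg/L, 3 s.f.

6.19 µg/L = 0.00619 mg/L.
After complete mixing, C₀ = (1.31·6.46 + 64·0.00619) / 65.31 = 0.1356 mg/L.
Travel time t = 8830 m / 1.2 m/s = 7358 s = 0.08517 d.
C = 0.1356·exp(−0.82·0.08517) = 0.1356·0.9325 = 0.1265 mg/L.

0.126 mg/L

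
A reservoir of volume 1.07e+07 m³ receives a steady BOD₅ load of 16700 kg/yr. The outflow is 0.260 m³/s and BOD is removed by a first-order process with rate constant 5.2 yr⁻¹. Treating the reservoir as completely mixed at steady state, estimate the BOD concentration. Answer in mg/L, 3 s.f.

0.262 mg/L

Outflow Q = 0.260 m³/s × 3.156e+07 s/yr = 8.205e+06 m³/yr.
Steady-state CSTR mass balance: W = Q·C + k·V·C, so C = W/(Q + kV).
Q + kV = 8.205e+06 + 5.2·1.07e+07 = 6.384e+07 m³/yr.
C = 16700/6.384e+07 = 0.0002616 kg/m³ = 0.2616 mg/L.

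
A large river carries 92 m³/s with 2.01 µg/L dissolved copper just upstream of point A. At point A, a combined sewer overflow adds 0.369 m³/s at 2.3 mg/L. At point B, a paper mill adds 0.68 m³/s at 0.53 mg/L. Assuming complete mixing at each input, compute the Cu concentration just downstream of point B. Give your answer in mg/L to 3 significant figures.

0.0150 mg/L

2.01 µg/L = 0.00201 mg/L.
After input A: C = (92·0.00201 + 0.369·2.3) / 92.37 = 0.01119 mg/L.
After input B: C = (92.37·0.01119 + 0.68·0.53) / 93.05 = 0.01498 mg/L.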